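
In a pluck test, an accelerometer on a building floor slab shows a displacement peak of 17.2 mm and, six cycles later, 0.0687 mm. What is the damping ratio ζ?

0.145

Logarithmic decrement δ = (1/n)·ln(x₀/x_n) = (1/6)·ln(17.2/0.0687) = (1/6)·ln(250.4) = 0.9205.
ζ = δ/√(4π² + δ²) = 0.9205/√(39.48 + 0.847) = 0.9205/6.350 = 0.1450.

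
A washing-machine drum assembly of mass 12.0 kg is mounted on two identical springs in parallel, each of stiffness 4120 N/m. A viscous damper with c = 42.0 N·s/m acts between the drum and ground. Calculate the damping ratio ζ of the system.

0.0668

Parallel springs add: k_eq = 2 × 4120 = 8240 N/m.
ω_n = √(k_eq/m) = √(8240/12.0) = 26.20 rad/s.
Critical damping c_c = 2√(k_eq·m) = 2√(8240 × 12.0) = 628.9 N·s/m, so ζ = c/c_c = 42.0/628.9 = 0.06678.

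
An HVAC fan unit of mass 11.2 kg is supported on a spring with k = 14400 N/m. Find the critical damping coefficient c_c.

c_c = 2√(k·m) = 2√(14400 × 11.2) = 2 × 401.6 = 803.2 N·s/m.

803 N·s/m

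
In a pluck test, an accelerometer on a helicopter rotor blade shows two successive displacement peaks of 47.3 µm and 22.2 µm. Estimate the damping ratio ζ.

0.120

Logarithmic decrement δ = (1/n)·ln(x₀/x_n) = (1/1)·ln(47.3/22.2) = (1/1)·ln(2.131) = 0.7564.
ζ = δ/√(4π² + δ²) = 0.7564/√(39.48 + 0.572) = 0.7564/6.329 = 0.1195.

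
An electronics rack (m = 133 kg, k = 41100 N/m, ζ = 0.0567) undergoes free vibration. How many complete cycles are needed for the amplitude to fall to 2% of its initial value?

Logarithmic decrement δ = 2πζ/√(1 − ζ²) = 2π × 0.05670/√(1 − 0.00321) = 0.3568.
x_n/x₀ = e^(−nδ) ≤ 0.02; take ln: n ≥ ln(1/0.02)/δ = 3.912/0.3568 = 10.96.
So 11 complete cycles are required.

11 cycles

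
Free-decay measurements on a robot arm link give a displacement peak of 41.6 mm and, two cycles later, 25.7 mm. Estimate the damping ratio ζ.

Logarithmic decrement δ = (1/n)·ln(x₀/x_n) = (1/2)·ln(41.6/25.7) = (1/2)·ln(1.619) = 0.2408.
ζ = δ/√(4π² + δ²) = 0.2408/√(39.48 + 0.0580) = 0.2408/6.288 = 0.03830.

0.0383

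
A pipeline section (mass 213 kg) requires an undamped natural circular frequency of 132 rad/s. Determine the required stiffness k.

k = m·ω_n² = 213 × 132.0² = 213 × 17420 = 3711000 N/m.

3710000 N/m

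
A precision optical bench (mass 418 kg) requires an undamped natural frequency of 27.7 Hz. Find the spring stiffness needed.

12700000 N/m

ω_n = 2πf_n = 2π × 27.7 = 174.0 rad/s.
k = m·ω_n² = 418 × 174.0² = 418 × 30290 = 12660000 N/m.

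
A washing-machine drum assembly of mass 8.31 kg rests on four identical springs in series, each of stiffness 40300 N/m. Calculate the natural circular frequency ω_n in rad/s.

34.8 rad/s

Series springs: 1/k_eq = 4/40300, so k_eq = 40300/4 = 10080 N/m.
ω_n = √(k_eq/m) = √(10080/8.31) = √1212 = 34.82 rad/s.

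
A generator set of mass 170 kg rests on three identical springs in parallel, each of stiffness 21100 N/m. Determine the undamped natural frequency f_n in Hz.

3.07 Hz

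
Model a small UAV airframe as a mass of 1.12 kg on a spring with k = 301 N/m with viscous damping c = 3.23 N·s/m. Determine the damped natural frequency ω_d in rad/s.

16.3 rad/s

ω_n = √(k/m) = √(301.0/1.12) = 16.39 rad/s.
Critical damping c_c = 2√(k·m) = 2√(301.0 × 1.12) = 36.72 N·s/m, so ζ = c/c_c = 3.23/36.72 = 0.08796.
ω_d = ω_n√(1 − ζ²) = 16.39 × √(1 − 0.00774) = 16.33 rad/s.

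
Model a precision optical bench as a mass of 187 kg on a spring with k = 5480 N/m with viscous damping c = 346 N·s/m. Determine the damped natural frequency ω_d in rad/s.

5.33 rad/s

ω_n = √(k/m) = √(5480/187) = 5.413 rad/s.
Critical damping c_c = 2√(k·m) = 2√(5480 × 187) = 2025 N·s/m, so ζ = c/c_c = 346/2025 = 0.1709.
ω_d = ω_n√(1 − ζ²) = 5.413 × √(1 − 0.0292) = 5.334 rad/s.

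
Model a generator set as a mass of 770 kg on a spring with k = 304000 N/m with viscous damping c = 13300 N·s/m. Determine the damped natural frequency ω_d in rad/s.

ω_n = √(k/m) = √(304000/770) = 19.87 rad/s.
Critical damping c_c = 2√(k·m) = 2√(304000 × 770) = 30600 N·s/m, so ζ = c/c_c = 13300/30600 = 0.4346.
ω_d = ω_n√(1 − ζ²) = 19.87 × √(1 − 0.189) = 17.89 rad/s.

17.9 rad/s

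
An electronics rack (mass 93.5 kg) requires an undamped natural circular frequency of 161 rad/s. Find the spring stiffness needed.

2420000 N/m

k = m·ω_n² = 93.5 × 161.0² = 93.5 × 25920 = 2424000 N/m.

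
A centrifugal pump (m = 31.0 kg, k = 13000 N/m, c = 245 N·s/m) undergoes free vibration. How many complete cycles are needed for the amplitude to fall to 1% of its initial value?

4 cycles

ζ = c/(2√(km)) = 245/(2√(13000 × 31.0)) = 245/1270 = 0.1930.
Logarithmic decrement δ = 2πζ/√(1 − ζ²) = 2π × 0.1930/√(1 − 0.0372) = 1.236.
x_n/x₀ = e^(−nδ) ≤ 0.01; take ln: n ≥ ln(1/0.01)/δ = 4.605/1.236 = 3.727.
So 4 complete cycles are required.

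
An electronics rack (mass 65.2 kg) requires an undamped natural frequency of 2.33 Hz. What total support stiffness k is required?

14000 N/m

ω_n = 2πf_n = 2π × 2.33 = 14.64 rad/s.
k = m·ω_n² = 65.2 × 14.64² = 65.2 × 214.3 = 13970 N/m.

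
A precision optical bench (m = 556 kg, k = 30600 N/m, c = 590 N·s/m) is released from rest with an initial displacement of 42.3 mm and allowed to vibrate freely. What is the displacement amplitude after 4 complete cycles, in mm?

6.98 mm

ζ = c/(2√(km)) = 590/(2√(30600 × 556)) = 590/8250 = 0.07152.
Logarithmic decrement δ = 2πζ/√(1 − ζ²) = 2π × 0.07152/√(1 − 0.00512) = 0.4505.
After n cycles, x_n/x₀ = e^(−nδ), so x_4 = 42.3 × e^(−4 × 0.4505) = 42.3 × 0.1650 = 6.978 mm.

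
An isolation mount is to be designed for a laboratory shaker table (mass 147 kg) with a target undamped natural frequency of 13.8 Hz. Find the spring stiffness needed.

1110000 N/m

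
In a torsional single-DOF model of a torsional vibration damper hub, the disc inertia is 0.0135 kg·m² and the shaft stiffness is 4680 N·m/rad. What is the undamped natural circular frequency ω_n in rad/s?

ω_n = √(k_t/J) = √(4680/0.0135) = √346700 = 588.8 rad/s.

589 rad/s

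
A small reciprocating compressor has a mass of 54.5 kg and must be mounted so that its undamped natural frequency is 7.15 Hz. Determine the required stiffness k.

110000 N/m

ω_n = 2πf_n = 2π × 7.15 = 44.92 rad/s.
k = m·ω_n² = 54.5 × 44.92² = 54.5 × 2018 = 110000 N/m.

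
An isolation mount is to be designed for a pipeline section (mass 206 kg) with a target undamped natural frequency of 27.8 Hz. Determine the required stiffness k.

ω_n = 2πf_n = 2π × 27.8 = 174.7 rad/s.
k = m·ω_n² = 206 × 174.7² = 206 × 30510 = 6285000 N/m.

6290000 N/m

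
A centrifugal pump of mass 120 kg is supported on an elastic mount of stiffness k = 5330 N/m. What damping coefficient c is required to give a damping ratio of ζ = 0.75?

1200 N·s/m

c_c = 2√(k·m) = 2√(5330 × 120) = 1599 N·s/m.
c = ζ·c_c = 0.75 × 1599 = 1200 N·s/m.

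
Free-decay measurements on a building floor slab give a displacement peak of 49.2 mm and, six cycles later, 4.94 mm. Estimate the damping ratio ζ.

0.0609

Logarithmic decrement δ = (1/n)·ln(x₀/x_n) = (1/6)·ln(49.2/4.94) = (1/6)·ln(9.960) = 0.3831.
ζ = δ/√(4π² + δ²) = 0.3831/√(39.48 + 0.147) = 0.3831/6.295 = 0.06086.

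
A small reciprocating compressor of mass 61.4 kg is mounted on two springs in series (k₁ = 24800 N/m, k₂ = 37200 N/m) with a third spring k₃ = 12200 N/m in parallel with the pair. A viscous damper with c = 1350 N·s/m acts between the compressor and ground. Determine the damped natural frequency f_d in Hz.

2.85 Hz

Series pair: k_s = k₁k₂/(k₁+k₂) = (24800)(37200)/(24800 + 37200) = 14880 N/m. In parallel with k₃: k_eq = 14880 + 12200 = 27080 N/m.
ω_n = √(k_eq/m) = √(27080/61.4) = 21.00 rad/s.
Critical damping c_c = 2√(k_eq·m) = 2√(27080 × 61.4) = 2579 N·s/m, so ζ = c/c_c = 1350/2579 = 0.5235.
ω_d = ω_n√(1 − ζ²) = 21.00 × √(1 − 0.274) = 17.89 rad/s.
f_d = ω_d/(2π) = 2.848 Hz.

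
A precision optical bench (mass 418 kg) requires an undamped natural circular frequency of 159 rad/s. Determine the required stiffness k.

k = m·ω_n² = 418 × 159.0² = 418 × 25280 = 10570000 N/m.

10600000 N/m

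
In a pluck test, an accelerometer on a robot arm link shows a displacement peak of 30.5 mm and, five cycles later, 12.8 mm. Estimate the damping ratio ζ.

0.0276

Logarithmic decrement δ = (1/n)·ln(x₀/x_n) = (1/5)·ln(30.5/12.8) = (1/5)·ln(2.383) = 0.1737.
ζ = δ/√(4π² + δ²) = 0.1737/√(39.48 + 0.0302) = 0.1737/6.286 = 0.02763.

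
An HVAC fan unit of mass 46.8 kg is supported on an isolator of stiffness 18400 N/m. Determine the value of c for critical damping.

1860 N·s/m

c_c = 2√(k·m) = 2√(18400 × 46.8) = 2 × 928.0 = 1856 N·s/m.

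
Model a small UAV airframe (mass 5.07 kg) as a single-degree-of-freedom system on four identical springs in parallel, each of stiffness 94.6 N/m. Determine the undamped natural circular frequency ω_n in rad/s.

8.64 rad/s

Parallel springs add: k_eq = 4 × 94.6 = 378.4 N/m.
ω_n = √(k_eq/m) = √(378.4/5.07) = √74.64 = 8.639 rad/s.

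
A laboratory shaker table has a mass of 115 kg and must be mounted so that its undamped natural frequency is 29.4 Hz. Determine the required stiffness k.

3920000 N/m

ω_n = 2πf_n = 2π × 29.4 = 184.7 rad/s.
k = m·ω_n² = 115 × 184.7² = 115 × 34120 = 3924000 N/m.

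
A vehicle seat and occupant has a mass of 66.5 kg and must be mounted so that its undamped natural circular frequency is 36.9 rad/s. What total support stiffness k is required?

90500 N/m

k = m·ω_n² = 66.5 × 36.90² = 66.5 × 1362 = 90550 N/m.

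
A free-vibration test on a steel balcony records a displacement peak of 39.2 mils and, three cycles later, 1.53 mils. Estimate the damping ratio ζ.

0.170

Logarithmic decrement δ = (1/n)·ln(x₀/x_n) = (1/3)·ln(39.2/1.53) = (1/3)·ln(25.62) = 1.081.
ζ = δ/√(4π² + δ²) = 1.081/√(39.48 + 1.17) = 1.081/6.376 = 0.1696.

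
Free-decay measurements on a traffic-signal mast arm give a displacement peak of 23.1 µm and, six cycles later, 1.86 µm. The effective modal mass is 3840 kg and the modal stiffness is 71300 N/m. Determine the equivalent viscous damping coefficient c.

2210 N·s/m

Logarithmic decrement δ = (1/n)·ln(x₀/x_n) = (1/6)·ln(23.1/1.86) = (1/6)·ln(12.42) = 0.4199.
ζ = δ/√(4π² + δ²) = 0.4199/√(39.48 + 0.176) = 0.4199/6.297 = 0.06668.
c = ζ · 2√(km) = 0.06668 × 2√(71300 × 3840) = 0.06668 × 33090 = 2207 N·s/m.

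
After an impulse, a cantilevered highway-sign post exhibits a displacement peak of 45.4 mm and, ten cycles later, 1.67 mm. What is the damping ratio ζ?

Logarithmic decrement δ = (1/n)·ln(x₀/x_n) = (1/10)·ln(45.4/1.67) = (1/10)·ln(27.19) = 0.3303.
ζ = δ/√(4π² + δ²) = 0.3303/√(39.48 + 0.109) = 0.3303/6.292 = 0.05249.

0.0525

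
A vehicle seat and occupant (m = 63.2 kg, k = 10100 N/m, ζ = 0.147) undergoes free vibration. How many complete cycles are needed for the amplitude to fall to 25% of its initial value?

2 cycles

Logarithmic decrement δ = 2πζ/√(1 − ζ²) = 2π × 0.1470/√(1 − 0.0216) = 0.9338.
x_n/x₀ = e^(−nδ) ≤ 0.25; take ln: n ≥ ln(1/0.25)/δ = 1.386/0.9338 = 1.485.
So 2 complete cycles are required.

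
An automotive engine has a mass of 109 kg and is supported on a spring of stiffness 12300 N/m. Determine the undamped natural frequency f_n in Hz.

1.69 Hz

ω_n = √(k/m) = √(12300/109) = √112.8 = 10.62 rad/s.
f_n = ω_n/(2π) = 10.62/6.283 = 1.691 Hz.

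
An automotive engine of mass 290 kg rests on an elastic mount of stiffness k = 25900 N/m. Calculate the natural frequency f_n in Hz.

ω_n = √(k/m) = √(25900/290) = √89.31 = 9.450 rad/s.
f_n = ω_n/(2π) = 9.450/6.283 = 1.504 Hz.

1.50 Hz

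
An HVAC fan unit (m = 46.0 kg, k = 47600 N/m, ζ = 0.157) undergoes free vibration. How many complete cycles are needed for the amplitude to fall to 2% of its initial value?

Logarithmic decrement δ = 2πζ/√(1 − ζ²) = 2π × 0.1570/√(1 − 0.0246) = 0.9988.
x_n/x₀ = e^(−nδ) ≤ 0.02; take ln: n ≥ ln(1/0.02)/δ = 3.912/0.9988 = 3.917.
So 4 complete cycles are required.

4 cycles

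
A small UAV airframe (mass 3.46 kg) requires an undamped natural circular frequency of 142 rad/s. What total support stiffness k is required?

k = m·ω_n² = 3.46 × 142.0² = 3.46 × 20160 = 69770 N/m.

69800 N/m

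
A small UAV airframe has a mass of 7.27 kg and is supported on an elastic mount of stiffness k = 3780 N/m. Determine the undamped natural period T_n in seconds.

ω_n = √(k/m) = √(3780/7.27) = √519.9 = 22.80 rad/s.
T_n = 2π/ω_n = 6.283/22.80 = 0.2756 s.

0.276 s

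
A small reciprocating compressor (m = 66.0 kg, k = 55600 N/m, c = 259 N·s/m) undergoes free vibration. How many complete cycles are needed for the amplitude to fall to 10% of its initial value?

6 cycles

ζ = c/(2√(km)) = 259/(2√(55600 × 66.0)) = 259/3831 = 0.06760.
Logarithmic decrement δ = 2πζ/√(1 − ζ²) = 2π × 0.06760/√(1 − 0.00457) = 0.4257.
x_n/x₀ = e^(−nδ) ≤ 0.1; take ln: n ≥ ln(1/0.1)/δ = 2.303/0.4257 = 5.409.
So 6 complete cycles are required.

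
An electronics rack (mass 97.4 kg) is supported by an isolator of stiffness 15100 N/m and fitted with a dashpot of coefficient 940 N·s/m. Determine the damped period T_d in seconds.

0.547 s

ω_n = √(k/m) = √(15100/97.4) = 12.45 rad/s.
Critical damping c_c = 2√(k·m) = 2√(15100 × 97.4) = 2425 N·s/m, so ζ = c/c_c = 940/2425 = 0.3876.
ω_d = ω_n√(1 − ζ²) = 12.45 × √(1 − 0.150) = 11.48 rad/s.
T_d = 2π/ω_d = 0.5474 s.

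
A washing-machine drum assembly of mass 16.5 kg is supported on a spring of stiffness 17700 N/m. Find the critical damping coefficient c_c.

c_c = 2√(k·m) = 2√(17700 × 16.5) = 2 × 540.4 = 1081 N·s/m.

1080 N·s/m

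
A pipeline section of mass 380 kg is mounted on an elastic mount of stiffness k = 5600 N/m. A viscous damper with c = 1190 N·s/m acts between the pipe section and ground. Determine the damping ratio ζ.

0.408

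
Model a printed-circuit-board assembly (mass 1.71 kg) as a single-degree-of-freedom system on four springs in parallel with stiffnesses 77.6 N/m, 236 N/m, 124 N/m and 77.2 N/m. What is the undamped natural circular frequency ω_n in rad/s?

Parallel springs add: k_eq = 77.6 + 236 + 124 + 77.2 = 514.8 N/m.
ω_n = √(k_eq/m) = √(514.8/1.71) = √301.1 = 17.35 rad/s.

17.4 rad/s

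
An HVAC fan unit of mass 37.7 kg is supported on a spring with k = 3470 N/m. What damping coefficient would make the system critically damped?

723 N·s/m

c_c = 2√(k·m) = 2√(3470 × 37.7) = 2 × 361.7 = 723.4 N·s/m.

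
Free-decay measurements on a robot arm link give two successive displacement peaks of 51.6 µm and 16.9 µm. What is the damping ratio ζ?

0.175

Logarithmic decrement δ = (1/n)·ln(x₀/x_n) = (1/1)·ln(51.6/16.9) = (1/1)·ln(3.053) = 1.116.
ζ = δ/√(4π² + δ²) = 1.116/√(39.48 + 1.25) = 1.116/6.382 = 0.1749.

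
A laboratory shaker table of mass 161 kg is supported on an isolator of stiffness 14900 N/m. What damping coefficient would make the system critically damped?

3100 N·s/m

c_c = 2√(k·m) = 2√(14900 × 161) = 2 × 1549 = 3098 N·s/m.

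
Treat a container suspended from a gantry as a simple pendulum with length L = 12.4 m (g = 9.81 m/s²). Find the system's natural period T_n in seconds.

For a simple pendulum ω_n = √(g/L) = √(9.81/12.4) = √0.7911 = 0.8895 rad/s.
T_n = 2π/ω_n = 6.283/0.8895 = 7.064 s.

7.06 s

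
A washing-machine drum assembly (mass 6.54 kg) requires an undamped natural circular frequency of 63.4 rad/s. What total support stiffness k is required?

k = m·ω_n² = 6.54 × 63.40² = 6.54 × 4020 = 26290 N/m.

26300 N/m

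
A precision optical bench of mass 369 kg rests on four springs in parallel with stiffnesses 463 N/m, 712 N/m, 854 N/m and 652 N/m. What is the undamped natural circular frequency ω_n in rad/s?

2.70 rad/s

Parallel springs add: k_eq = 463 + 712 + 854 + 652 = 2681 N/m.
ω_n = √(k_eq/m) = √(2681/369) = √7.266 = 2.695 rad/s.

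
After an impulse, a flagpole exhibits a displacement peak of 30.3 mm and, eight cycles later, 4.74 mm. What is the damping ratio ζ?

Logarithmic decrement δ = (1/n)·ln(x₀/x_n) = (1/8)·ln(30.3/4.74) = (1/8)·ln(6.392) = 0.2319.
ζ = δ/√(4π² + δ²) = 0.2319/√(39.48 + 0.0538) = 0.2319/6.287 = 0.03688.

0.0369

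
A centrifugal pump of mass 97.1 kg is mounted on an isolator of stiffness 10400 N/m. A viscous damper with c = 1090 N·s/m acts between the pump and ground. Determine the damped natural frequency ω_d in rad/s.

8.69 rad/s

ω_n = √(k/m) = √(10400/97.1) = 10.35 rad/s.
Critical damping c_c = 2√(k·m) = 2√(10400 × 97.1) = 2010 N·s/m, so ζ = c/c_c = 1090/2010 = 0.5423.
ω_d = ω_n√(1 − ζ²) = 10.35 × √(1 − 0.294) = 8.695 rad/s.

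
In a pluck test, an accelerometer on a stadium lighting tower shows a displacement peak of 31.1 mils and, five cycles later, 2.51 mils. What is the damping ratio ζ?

0.0799

Logarithmic decrement δ = (1/n)·ln(x₀/x_n) = (1/5)·ln(31.1/2.51) = (1/5)·ln(12.39) = 0.5034.
ζ = δ/√(4π² + δ²) = 0.5034/√(39.48 + 0.253) = 0.5034/6.303 = 0.07986.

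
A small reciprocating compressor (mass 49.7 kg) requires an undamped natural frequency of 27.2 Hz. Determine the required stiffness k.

ω_n = 2πf_n = 2π × 27.2 = 170.9 rad/s.
k = m·ω_n² = 49.7 × 170.9² = 49.7 × 29210 = 1452000 N/m.

1450000 N/m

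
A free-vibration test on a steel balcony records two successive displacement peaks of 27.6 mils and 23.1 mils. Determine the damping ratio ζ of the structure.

0.0283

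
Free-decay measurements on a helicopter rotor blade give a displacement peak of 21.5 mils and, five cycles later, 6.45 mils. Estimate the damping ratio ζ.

Logarithmic decrement δ = (1/n)·ln(x₀/x_n) = (1/5)·ln(21.5/6.45) = (1/5)·ln(3.333) = 0.2408.
ζ = δ/√(4π² + δ²) = 0.2408/√(39.48 + 0.0580) = 0.2408/6.288 = 0.03830.

0.0383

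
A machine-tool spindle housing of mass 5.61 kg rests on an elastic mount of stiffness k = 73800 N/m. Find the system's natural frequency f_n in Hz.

18.3 Hz

ω_n = √(k/m) = √(73800/5.61) = √13160 = 114.7 rad/s.
f_n = ω_n/(2π) = 114.7/6.283 = 18.25 Hz.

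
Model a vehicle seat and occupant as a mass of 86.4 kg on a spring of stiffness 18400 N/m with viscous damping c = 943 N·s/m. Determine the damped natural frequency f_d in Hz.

ω_n = √(k/m) = √(18400/86.4) = 14.59 rad/s.
Critical damping c_c = 2√(k·m) = 2√(18400 × 86.4) = 2522 N·s/m, so ζ = c/c_c = 943/2522 = 0.3740.
ω_d = ω_n√(1 − ζ²) = 14.59 × √(1 − 0.140) = 13.53 rad/s.
f_d = ω_d/(2π) = 2.154 Hz.

2.15 Hz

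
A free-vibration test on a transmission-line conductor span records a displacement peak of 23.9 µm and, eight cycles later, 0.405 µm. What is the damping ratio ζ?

Logarithmic decrement δ = (1/n)·ln(x₀/x_n) = (1/8)·ln(23.9/0.405) = (1/8)·ln(59.01) = 0.5097.
ζ = δ/√(4π² + δ²) = 0.5097/√(39.48 + 0.260) = 0.5097/6.304 = 0.08086.

0.0809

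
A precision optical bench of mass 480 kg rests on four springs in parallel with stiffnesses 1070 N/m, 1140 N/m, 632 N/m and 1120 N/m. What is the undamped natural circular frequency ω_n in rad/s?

2.87 rad/s

Parallel springs add: k_eq = 1070 + 1140 + 632 + 1120 = 3962 N/m.
ω_n = √(k_eq/m) = √(3962/480) = √8.254 = 2.873 rad/s.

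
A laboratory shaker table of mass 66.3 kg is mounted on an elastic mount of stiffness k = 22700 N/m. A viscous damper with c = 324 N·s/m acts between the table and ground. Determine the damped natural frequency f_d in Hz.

2.92 Hz

ω_n = √(k/m) = √(22700/66.3) = 18.50 rad/s.
Critical damping c_c = 2√(k·m) = 2√(22700 × 66.3) = 2454 N·s/m, so ζ = c/c_c = 324/2454 = 0.1321.
ω_d = ω_n√(1 − ζ²) = 18.50 × √(1 − 0.0174) = 18.34 rad/s.
f_d = ω_d/(2π) = 2.919 Hz.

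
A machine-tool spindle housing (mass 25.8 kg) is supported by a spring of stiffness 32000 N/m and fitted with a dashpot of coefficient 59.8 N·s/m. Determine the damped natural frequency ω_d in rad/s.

ω_n = √(k/m) = √(32000/25.8) = 35.22 rad/s.
Critical damping c_c = 2√(k·m) = 2√(32000 × 25.8) = 1817 N·s/m, so ζ = c/c_c = 59.8/1817 = 0.03291.
ω_d = ω_n√(1 − ζ²) = 35.22 × √(1 − 0.00108) = 35.20 rad/s.

35.2 rad/s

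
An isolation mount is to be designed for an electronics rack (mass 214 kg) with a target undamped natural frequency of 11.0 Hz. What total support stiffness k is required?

1020000 N/m

ω_n = 2πf_n = 2π × 11.0 = 69.12 rad/s.
k = m·ω_n² = 214 × 69.12² = 214 × 4777 = 1022000 N/m.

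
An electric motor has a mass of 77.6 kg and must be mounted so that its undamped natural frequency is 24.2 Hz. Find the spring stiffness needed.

ω_n = 2πf_n = 2π × 24.2 = 152.1 rad/s.
k = m·ω_n² = 77.6 × 152.1² = 77.6 × 23120 = 1794000 N/m.

1790000 N/m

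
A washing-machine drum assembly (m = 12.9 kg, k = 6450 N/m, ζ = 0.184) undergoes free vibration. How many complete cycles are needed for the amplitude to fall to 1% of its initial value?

4 cycles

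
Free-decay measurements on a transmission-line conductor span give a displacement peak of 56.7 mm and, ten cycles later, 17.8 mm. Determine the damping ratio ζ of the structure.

0.0184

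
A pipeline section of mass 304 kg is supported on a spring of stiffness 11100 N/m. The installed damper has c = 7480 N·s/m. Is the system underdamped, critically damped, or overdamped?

overdamped

c_c = 2√(k·m) = 3674 N·s/m; ζ = c/c_c = 7480/3674 = 2.04.
Since ζ > 1 the system is overdamped.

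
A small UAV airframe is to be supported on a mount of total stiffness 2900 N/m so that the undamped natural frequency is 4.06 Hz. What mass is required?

ω_n = 2πf_n = 2π × 4.06 = 25.51 rad/s.
m = k/ω_n² = 2900/25.51² = 2900/650.7 = 4.456 kg.

4.46 kg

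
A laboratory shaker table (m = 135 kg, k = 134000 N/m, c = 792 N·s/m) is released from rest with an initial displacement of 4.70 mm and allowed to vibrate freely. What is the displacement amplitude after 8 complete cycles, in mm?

ζ = c/(2√(km)) = 792/(2√(134000 × 135)) = 792/8506 = 0.09311.
Logarithmic decrement δ = 2πζ/√(1 − ζ²) = 2π × 0.09311/√(1 − 0.00867) = 0.5876.
After n cycles, x_n/x₀ = e^(−nδ), so x_8 = 4.70 × e^(−8 × 0.5876) = 4.70 × 0.009091 = 0.04273 mm.

0.0427 mm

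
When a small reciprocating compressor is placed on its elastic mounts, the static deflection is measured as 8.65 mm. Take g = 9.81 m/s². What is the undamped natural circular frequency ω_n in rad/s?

33.7 rad/s

ω_n = √(g/δ_st) = √(9.81/0.00865) = √1134 = 33.68 rad/s.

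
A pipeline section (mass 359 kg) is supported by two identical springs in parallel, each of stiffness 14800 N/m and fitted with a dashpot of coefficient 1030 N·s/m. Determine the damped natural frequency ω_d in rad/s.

8.97 rad/s

Parallel springs add: k_eq = 2 × 14800 = 29600 N/m.
ω_n = √(k_eq/m) = √(29600/359) = 9.080 rad/s.
Critical damping c_c = 2√(k_eq·m) = 2√(29600 × 359) = 6520 N·s/m, so ζ = c/c_c = 1030/6520 = 0.1580.
ω_d = ω_n√(1 − ζ²) = 9.080 × √(1 − 0.0250) = 8.966 rad/s.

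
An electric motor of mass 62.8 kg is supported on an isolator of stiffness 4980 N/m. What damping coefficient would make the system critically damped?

1120 N·s/m

c_c = 2√(k·m) = 2√(4980 × 62.8) = 2 × 559.2 = 1118 N·s/m.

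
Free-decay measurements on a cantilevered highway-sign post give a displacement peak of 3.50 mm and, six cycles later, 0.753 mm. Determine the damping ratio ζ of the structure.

Logarithmic decrement δ = (1/n)·ln(x₀/x_n) = (1/6)·ln(3.50/0.753) = (1/6)·ln(4.648) = 0.2561.
ζ = δ/√(4π² + δ²) = 0.2561/√(39.48 + 0.0656) = 0.2561/6.288 = 0.04072.

0.0407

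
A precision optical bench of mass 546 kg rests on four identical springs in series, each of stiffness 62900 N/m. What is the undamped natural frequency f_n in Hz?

0.854 Hz

Series springs: 1/k_eq = 4/62900, so k_eq = 62900/4 = 15720 N/m.
ω_n = √(k_eq/m) = √(15720/546) = √28.80 = 5.367 rad/s.
f_n = ω_n/(2π) = 5.367/6.283 = 0.8541 Hz.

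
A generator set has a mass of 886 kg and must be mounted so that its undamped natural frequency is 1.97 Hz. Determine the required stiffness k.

136000 N/m

ω_n = 2πf_n = 2π × 1.97 = 12.38 rad/s.
k = m·ω_n² = 886 × 12.38² = 886 × 153.2 = 135700 N/m.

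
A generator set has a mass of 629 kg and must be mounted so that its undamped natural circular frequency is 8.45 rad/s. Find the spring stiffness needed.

k = m·ω_n² = 629 × 8.450² = 629 × 71.40 = 44910 N/m.

44900 N/m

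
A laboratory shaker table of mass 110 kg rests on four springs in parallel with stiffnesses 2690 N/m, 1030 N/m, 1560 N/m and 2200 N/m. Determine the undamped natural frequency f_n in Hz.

Parallel springs add: k_eq = 2690 + 1030 + 1560 + 2200 = 7480 N/m.
ω_n = √(k_eq/m) = √(7480/110) = √68.00 = 8.246 rad/s.
f_n = ω_n/(2π) = 8.246/6.283 = 1.312 Hz.

1.31 Hz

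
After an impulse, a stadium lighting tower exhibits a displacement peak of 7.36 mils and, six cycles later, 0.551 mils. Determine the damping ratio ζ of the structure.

0.0686

Logarithmic decrement δ = (1/n)·ln(x₀/x_n) = (1/6)·ln(7.36/0.551) = (1/6)·ln(13.36) = 0.4320.
ζ = δ/√(4π² + δ²) = 0.4320/√(39.48 + 0.187) = 0.4320/6.298 = 0.06860.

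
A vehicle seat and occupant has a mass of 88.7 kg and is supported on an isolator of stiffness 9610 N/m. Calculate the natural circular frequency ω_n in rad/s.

10.4 rad/s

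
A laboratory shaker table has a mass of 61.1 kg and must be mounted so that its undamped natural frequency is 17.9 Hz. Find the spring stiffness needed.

773000 N/m

ω_n = 2πf_n = 2π × 17.9 = 112.5 rad/s.
k = m·ω_n² = 61.1 × 112.5² = 61.1 × 12650 = 772900 N/m.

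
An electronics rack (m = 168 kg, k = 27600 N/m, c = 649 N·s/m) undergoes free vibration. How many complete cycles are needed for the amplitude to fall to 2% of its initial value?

ζ = c/(2√(km)) = 649/(2√(27600 × 168)) = 649/4307 = 0.1507.
Logarithmic decrement δ = 2πζ/√(1 − ζ²) = 2π × 0.1507/√(1 − 0.0227) = 0.9578.
x_n/x₀ = e^(−nδ) ≤ 0.02; take ln: n ≥ ln(1/0.02)/δ = 3.912/0.9578 = 4.084.
So 5 complete cycles are required.

5 cycles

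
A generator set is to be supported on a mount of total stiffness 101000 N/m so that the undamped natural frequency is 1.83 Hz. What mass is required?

ω_n = 2πf_n = 2π × 1.83 = 11.50 rad/s.
m = k/ω_n² = 101000/11.50² = 101000/132.2 = 763.9 kg.

764 kg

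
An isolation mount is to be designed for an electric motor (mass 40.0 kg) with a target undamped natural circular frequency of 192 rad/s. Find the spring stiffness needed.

k = m·ω_n² = 40.0 × 192.0² = 40.0 × 36860 = 1475000 N/m.

1470000 N/m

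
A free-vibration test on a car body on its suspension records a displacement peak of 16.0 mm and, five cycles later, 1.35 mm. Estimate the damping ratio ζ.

Logarithmic decrement δ = (1/n)·ln(x₀/x_n) = (1/5)·ln(16.0/1.35) = (1/5)·ln(11.85) = 0.4945.
ζ = δ/√(4π² + δ²) = 0.4945/√(39.48 + 0.245) = 0.4945/6.303 = 0.07846.

0.0785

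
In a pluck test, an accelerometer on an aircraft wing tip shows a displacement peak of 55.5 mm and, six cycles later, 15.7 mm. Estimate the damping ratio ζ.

Logarithmic decrement δ = (1/n)·ln(x₀/x_n) = (1/6)·ln(55.5/15.7) = (1/6)·ln(3.535) = 0.2105.
ζ = δ/√(4π² + δ²) = 0.2105/√(39.48 + 0.0443) = 0.2105/6.287 = 0.03348.

0.0335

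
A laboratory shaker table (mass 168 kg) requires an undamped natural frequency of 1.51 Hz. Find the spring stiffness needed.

15100 N/m

ω_n = 2πf_n = 2π × 1.51 = 9.488 rad/s.
k = m·ω_n² = 168 × 9.488² = 168 × 90.01 = 15120 N/m.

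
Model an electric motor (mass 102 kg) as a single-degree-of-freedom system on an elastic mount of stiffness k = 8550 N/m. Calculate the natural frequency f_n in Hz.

1.46 Hz

ω_n = √(k/m) = √(8550/102) = √83.82 = 9.156 rad/s.
f_n = ω_n/(2π) = 9.156/6.283 = 1.457 Hz.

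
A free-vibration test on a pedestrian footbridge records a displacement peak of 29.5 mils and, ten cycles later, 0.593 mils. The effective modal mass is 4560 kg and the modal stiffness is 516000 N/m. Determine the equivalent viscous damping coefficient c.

6020 N·s/m

Logarithmic decrement δ = (1/n)·ln(x₀/x_n) = (1/10)·ln(29.5/0.593) = (1/10)·ln(49.75) = 0.3907.
ζ = δ/√(4π² + δ²) = 0.3907/√(39.48 + 0.153) = 0.3907/6.295 = 0.06206.
c = ζ · 2√(km) = 0.06206 × 2√(516000 × 4560) = 0.06206 × 97010 = 6021 N·s/m.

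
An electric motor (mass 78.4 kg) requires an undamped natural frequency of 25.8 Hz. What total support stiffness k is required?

ω_n = 2πf_n = 2π × 25.8 = 162.1 rad/s.
k = m·ω_n² = 78.4 × 162.1² = 78.4 × 26280 = 2060000 N/m.

2060000 N/m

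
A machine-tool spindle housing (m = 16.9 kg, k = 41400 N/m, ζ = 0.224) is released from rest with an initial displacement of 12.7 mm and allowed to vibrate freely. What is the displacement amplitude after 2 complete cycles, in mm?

0.707 mm

Logarithmic decrement δ = 2πζ/√(1 − ζ²) = 2π × 0.2240/√(1 − 0.0502) = 1.444.
After n cycles, x_n/x₀ = e^(−nδ), so x_2 = 12.7 × e^(−2 × 1.444) = 12.7 × 0.05567 = 0.7070 mm.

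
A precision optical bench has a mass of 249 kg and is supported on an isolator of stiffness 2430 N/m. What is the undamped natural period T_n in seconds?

ω_n = √(k/m) = √(2430/249) = √9.759 = 3.124 rad/s.
T_n = 2π/ω_n = 6.283/3.124 = 2.011 s.

2.01 s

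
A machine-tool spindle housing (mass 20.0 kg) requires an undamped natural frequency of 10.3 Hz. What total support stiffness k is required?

83800 N/m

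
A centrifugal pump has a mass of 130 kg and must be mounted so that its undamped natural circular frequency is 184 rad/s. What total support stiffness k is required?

4400000 N/m

k = m·ω_n² = 130 × 184.0² = 130 × 33860 = 4401000 N/m.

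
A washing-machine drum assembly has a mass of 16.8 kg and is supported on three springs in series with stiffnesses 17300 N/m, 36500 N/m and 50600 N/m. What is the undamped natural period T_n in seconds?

Series springs: 1/k_eq = 1/17300 + 1/36500 + 1/50600 = 0.0001050, so k_eq = 9527 N/m.
ω_n = √(k_eq/m) = √(9527/16.8) = √567.1 = 23.81 rad/s.
T_n = 2π/ω_n = 6.283/23.81 = 0.2638 s.

0.264 s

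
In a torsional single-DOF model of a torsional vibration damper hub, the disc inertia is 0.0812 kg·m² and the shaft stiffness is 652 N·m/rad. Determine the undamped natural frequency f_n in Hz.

ω_n = √(k_t/J) = √(652/0.0812) = √8030 = 89.61 rad/s.
f_n = ω_n/(2π) = 89.61/6.283 = 14.26 Hz.

14.3 Hz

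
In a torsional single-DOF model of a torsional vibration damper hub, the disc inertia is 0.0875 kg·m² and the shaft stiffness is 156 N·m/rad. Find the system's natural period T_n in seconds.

0.149 s

ω_n = √(k_t/J) = √(156/0.0875) = √1783 = 42.22 rad/s.
T_n = 2π/ω_n = 6.283/42.22 = 0.1488 s.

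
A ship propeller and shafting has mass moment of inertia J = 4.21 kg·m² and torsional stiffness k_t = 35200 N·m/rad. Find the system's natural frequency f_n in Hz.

14.6 Hz

ω_n = √(k_t/J) = √(35200/4.21) = √8361 = 91.44 rad/s.
f_n = ω_n/(2π) = 91.44/6.283 = 14.55 Hz.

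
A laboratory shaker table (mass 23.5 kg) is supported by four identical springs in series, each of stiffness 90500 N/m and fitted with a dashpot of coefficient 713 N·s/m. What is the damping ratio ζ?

Series springs: 1/k_eq = 4/90500, so k_eq = 90500/4 = 22620 N/m.
ω_n = √(k_eq/m) = √(22620/23.5) = 31.03 rad/s.
Critical damping c_c = 2√(k_eq·m) = 2√(22620 × 23.5) = 1458 N·s/m, so ζ = c/c_c = 713/1458 = 0.4889.

0.489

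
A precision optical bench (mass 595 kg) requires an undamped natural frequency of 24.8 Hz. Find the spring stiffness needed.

ω_n = 2πf_n = 2π × 24.8 = 155.8 rad/s.
k = m·ω_n² = 595 × 155.8² = 595 × 24280 = 14450000 N/m.

14400000 N/m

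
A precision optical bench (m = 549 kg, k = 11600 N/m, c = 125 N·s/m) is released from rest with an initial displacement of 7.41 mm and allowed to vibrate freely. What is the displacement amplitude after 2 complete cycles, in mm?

5.43 mm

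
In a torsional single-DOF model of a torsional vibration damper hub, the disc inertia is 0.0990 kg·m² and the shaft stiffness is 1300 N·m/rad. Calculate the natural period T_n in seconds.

0.0548 s

ω_n = √(k_t/J) = √(1300/0.0990) = √13130 = 114.6 rad/s.
T_n = 2π/ω_n = 6.283/114.6 = 0.05483 s.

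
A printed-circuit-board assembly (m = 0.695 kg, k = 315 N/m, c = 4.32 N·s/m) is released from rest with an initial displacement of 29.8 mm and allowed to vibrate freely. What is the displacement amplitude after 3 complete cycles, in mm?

ζ = c/(2√(km)) = 4.32/(2√(315 × 0.695)) = 4.32/29.59 = 0.1460.
Logarithmic decrement δ = 2πζ/√(1 − ζ²) = 2π × 0.1460/√(1 − 0.0213) = 0.9272.
After n cycles, x_n/x₀ = e^(−nδ), so x_3 = 29.8 × e^(−3 × 0.9272) = 29.8 × 0.06194 = 1.846 mm.

1.85 mm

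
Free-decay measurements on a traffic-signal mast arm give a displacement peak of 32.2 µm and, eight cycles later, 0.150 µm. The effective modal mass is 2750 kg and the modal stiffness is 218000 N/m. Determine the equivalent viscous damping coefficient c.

5200 N·s/m

Logarithmic decrement δ = (1/n)·ln(x₀/x_n) = (1/8)·ln(32.2/0.150) = (1/8)·ln(214.7) = 0.6711.
ζ = δ/√(4π² + δ²) = 0.6711/√(39.48 + 0.450) = 0.6711/6.319 = 0.1062.
c = ζ · 2√(km) = 0.1062 × 2√(218000 × 2750) = 0.1062 × 48970 = 5201 N·s/m.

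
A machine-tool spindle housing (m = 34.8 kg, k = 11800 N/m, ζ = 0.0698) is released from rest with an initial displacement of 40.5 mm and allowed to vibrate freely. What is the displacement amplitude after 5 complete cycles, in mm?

Logarithmic decrement δ = 2πζ/√(1 − ζ²) = 2π × 0.06980/√(1 − 0.00487) = 0.4396.
After n cycles, x_n/x₀ = e^(−nδ), so x_5 = 40.5 × e^(−5 × 0.4396) = 40.5 × 0.1110 = 4.496 mm.

4.50 mm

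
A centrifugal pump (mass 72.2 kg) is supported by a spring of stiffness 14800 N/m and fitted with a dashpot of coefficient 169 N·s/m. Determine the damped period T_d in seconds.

ω_n = √(k/m) = √(14800/72.2) = 14.32 rad/s.
Critical damping c_c = 2√(k·m) = 2√(14800 × 72.2) = 2067 N·s/m, so ζ = c/c_c = 169/2067 = 0.08174.
ω_d = ω_n√(1 − ζ²) = 14.32 × √(1 − 0.00668) = 14.27 rad/s.
T_d = 2π/ω_d = 0.4403 s.

0.440 s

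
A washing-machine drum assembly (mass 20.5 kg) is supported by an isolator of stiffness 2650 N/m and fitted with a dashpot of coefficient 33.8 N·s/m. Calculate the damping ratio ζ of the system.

0.0725

ω_n = √(k/m) = √(2650/20.5) = 11.37 rad/s.
Critical damping c_c = 2√(k·m) = 2√(2650 × 20.5) = 466.2 N·s/m, so ζ = c/c_c = 33.8/466.2 = 0.07251.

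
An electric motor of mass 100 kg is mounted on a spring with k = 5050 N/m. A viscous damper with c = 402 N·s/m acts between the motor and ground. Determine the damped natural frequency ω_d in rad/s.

ω_n = √(k/m) = √(5050/100) = 7.106 rad/s.
Critical damping c_c = 2√(k·m) = 2√(5050 × 100) = 1421 N·s/m, so ζ = c/c_c = 402/1421 = 0.2828.
ω_d = ω_n√(1 − ζ²) = 7.106 × √(1 − 0.0800) = 6.816 rad/s.

6.82 rad/s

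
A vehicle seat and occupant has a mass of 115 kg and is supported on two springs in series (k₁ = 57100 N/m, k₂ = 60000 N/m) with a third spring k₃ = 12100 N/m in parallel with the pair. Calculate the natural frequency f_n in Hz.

3.02 Hz

Series pair: k_s = k₁k₂/(k₁+k₂) = (57100)(60000)/(57100 + 60000) = 29260 N/m. In parallel with k₃: k_eq = 29260 + 12100 = 41360 N/m.
ω_n = √(k_eq/m) = √(41360/115) = √359.6 = 18.96 rad/s.
f_n = ω_n/(2π) = 18.96/6.283 = 3.018 Hz.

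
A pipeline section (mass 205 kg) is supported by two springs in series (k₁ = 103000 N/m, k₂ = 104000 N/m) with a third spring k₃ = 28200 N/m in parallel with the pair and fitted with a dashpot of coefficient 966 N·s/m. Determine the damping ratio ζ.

0.119

Series pair: k_s = k₁k₂/(k₁+k₂) = (103000)(104000)/(103000 + 104000) = 51750 N/m. In parallel with k₃: k_eq = 51750 + 28200 = 79950 N/m.
ω_n = √(k_eq/m) = √(79950/205) = 19.75 rad/s.
Critical damping c_c = 2√(k_eq·m) = 2√(79950 × 205) = 8097 N·s/m, so ζ = c/c_c = 966/8097 = 0.1193.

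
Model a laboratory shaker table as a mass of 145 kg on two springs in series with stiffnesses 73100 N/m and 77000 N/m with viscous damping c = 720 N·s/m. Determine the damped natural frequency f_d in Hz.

2.53 Hz

Series springs: 1/k_eq = 1/73100 + 1/77000 = 2.667×10^-5, so k_eq = 37500 N/m.
ω_n = √(k_eq/m) = √(37500/145) = 16.08 rad/s.
Critical damping c_c = 2√(k_eq·m) = 2√(37500 × 145) = 4664 N·s/m, so ζ = c/c_c = 720/4664 = 0.1544.
ω_d = ω_n√(1 − ζ²) = 16.08 × √(1 − 0.0238) = 15.89 rad/s.
f_d = ω_d/(2π) = 2.529 Hz.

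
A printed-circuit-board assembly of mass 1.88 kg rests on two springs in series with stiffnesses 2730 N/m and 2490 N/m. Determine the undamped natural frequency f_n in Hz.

Series springs: 1/k_eq = 1/2730 + 1/2490 = 0.0007679, so k_eq = 1302 N/m.
ω_n = √(k_eq/m) = √(1302/1.88) = √692.7 = 26.32 rad/s.
f_n = ω_n/(2π) = 26.32/6.283 = 4.189 Hz.

4.19 Hz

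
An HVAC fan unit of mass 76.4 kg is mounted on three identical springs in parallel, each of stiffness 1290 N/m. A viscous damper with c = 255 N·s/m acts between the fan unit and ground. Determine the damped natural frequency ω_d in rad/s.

Parallel springs add: k_eq = 3 × 1290 = 3870 N/m.
ω_n = √(k_eq/m) = √(3870/76.4) = 7.117 rad/s.
Critical damping c_c = 2√(k_eq·m) = 2√(3870 × 76.4) = 1088 N·s/m, so ζ = c/c_c = 255/1088 = 0.2345.
ω_d = ω_n√(1 − ζ²) = 7.117 × √(1 − 0.0550) = 6.919 rad/s.

6.92 rad/s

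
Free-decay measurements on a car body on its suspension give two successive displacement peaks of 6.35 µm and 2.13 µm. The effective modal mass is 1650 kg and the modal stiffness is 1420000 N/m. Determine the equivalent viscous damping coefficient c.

Logarithmic decrement δ = (1/n)·ln(x₀/x_n) = (1/1)·ln(6.35/2.13) = (1/1)·ln(2.981) = 1.092.
ζ = δ/√(4π² + δ²) = 1.092/√(39.48 + 1.19) = 1.092/6.377 = 0.1713.
c = ζ · 2√(km) = 0.1713 × 2√(1420000 × 1650) = 0.1713 × 96810 = 16580 N·s/m.

16600 N·s/m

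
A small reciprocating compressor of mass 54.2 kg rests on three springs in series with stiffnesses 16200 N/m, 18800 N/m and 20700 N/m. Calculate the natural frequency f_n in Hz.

Series springs: 1/k_eq = 1/16200 + 1/18800 + 1/20700 = 0.0001632, so k_eq = 6126 N/m.
ω_n = √(k_eq/m) = √(6126/54.2) = √113.0 = 10.63 rad/s.
f_n = ω_n/(2π) = 10.63/6.283 = 1.692 Hz.

1.69 Hz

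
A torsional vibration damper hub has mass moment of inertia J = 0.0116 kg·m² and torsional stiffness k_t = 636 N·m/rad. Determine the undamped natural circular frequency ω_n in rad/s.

ω_n = √(k_t/J) = √(636/0.0116) = √54830 = 234.2 rad/s.

234 rad/s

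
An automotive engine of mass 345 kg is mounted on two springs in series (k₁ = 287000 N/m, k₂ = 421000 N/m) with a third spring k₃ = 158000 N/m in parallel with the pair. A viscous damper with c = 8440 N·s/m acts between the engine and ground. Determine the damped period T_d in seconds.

Series pair: k_s = k₁k₂/(k₁+k₂) = (287000)(421000)/(287000 + 421000) = 170700 N/m. In parallel with k₃: k_eq = 170700 + 158000 = 328700 N/m.
ω_n = √(k_eq/m) = √(328700/345) = 30.86 rad/s.
Critical damping c_c = 2√(k_eq·m) = 2√(328700 × 345) = 21300 N·s/m, so ζ = c/c_c = 8440/21300 = 0.3963.
ω_d = ω_n√(1 − ζ²) = 30.86 × √(1 − 0.157) = 28.34 rad/s.
T_d = 2π/ω_d = 0.2217 s.

0.222 s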